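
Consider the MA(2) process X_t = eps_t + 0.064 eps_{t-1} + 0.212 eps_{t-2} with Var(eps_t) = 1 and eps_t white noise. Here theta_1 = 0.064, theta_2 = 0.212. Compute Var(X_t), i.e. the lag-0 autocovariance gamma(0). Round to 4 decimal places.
\gamma(0) = 1.0490

For an MA(q) process X_t = eps_t + sum_i theta_i eps_{t-i} with
Var(eps_t) = sigma^2, the variance is
  gamma(0) = sigma^2 * (1 + sum_i theta_i^2).
  sum_i theta_i^2 = (0.064)^2 + (0.212)^2 = 0.004096 + 0.044944 = 0.04904.
  gamma(0) = 1 * (1 + 0.04904) = 1 * 1.04904 = 1.04904, which rounds to 1.0490.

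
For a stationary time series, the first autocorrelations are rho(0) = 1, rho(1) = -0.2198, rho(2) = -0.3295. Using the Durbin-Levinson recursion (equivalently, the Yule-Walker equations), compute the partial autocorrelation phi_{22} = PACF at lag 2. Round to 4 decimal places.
\phi_{22} = -0.3970

The PACF at lag k is phi_{kk}, the last component of the solution
to the Yule-Walker system G_k phi = r_k where
  (G_k)_{ij} = rho(|i - j|), (r_k)_i = rho(i), i,j = 1..k.
Equivalently, Durbin-Levinson gives phi_{kk} iteratively:
  phi_{11} = rho(1)
  phi_{kk} = [rho(k) - sum_{j=1..k-1} phi_{k-1,j} rho(k-j)]
            / [1 - sum_{j=1..k-1} phi_{k-1,j} rho(j)],
  phi_{k,j} = phi_{k-1,j} - phi_{kk} phi_{k-1,k-j},  j = 1..k-1.
Step k = 1:
  phi_11 = rho(1) = -0.2198.
Step k = 2:
  phi_22 = [rho(2) - phi_11 rho(1)] / [1 - phi_11 rho(1)] = [-0.3295 - (-0.2198)(-0.2198)] / [1 - (-0.2198)(-0.2198)]
         = -0.37781204 / 0.95168796 = -0.397.
Therefore phi_{22} = -0.3970.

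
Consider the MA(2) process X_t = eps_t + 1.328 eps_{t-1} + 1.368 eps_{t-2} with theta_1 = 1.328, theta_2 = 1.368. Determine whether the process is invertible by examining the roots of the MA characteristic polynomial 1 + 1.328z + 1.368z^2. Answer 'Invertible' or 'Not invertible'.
\text{Not invertible}

The MA(q) characteristic polynomial is P(z) = 1 + 1.328z + 1.368z^2.
Invertibility requires all roots to lie outside the unit circle, i.e. |z| > 1 for every root.
Set 1 + (1.328) z + (1.368) z^2 = 0, i.e. a z^2 + b z + c = 0 with a = 1.368, b = 1.328, c = 1.
Discriminant D = b^2 - 4ac = (1.328)^2 - 4*(1.368)*1 = 1.763584 - (5.472) = -3.708416.
D < 0, so the roots are the complex-conjugate pair z = (-b +/- i sqrt(-D)) / (2a) = -0.4854 +/- 0.7038i.
For a conjugate pair |z|^2 = z * conj(z) = (product of roots) = c/a = 1/(1.368) = 0.730994, so |z| = sqrt(0.730994) = 0.855 for both roots.
Moduli of all roots: 0.8550, 0.8550.
All moduli strictly greater than 1? No.
Verdict: Not invertible.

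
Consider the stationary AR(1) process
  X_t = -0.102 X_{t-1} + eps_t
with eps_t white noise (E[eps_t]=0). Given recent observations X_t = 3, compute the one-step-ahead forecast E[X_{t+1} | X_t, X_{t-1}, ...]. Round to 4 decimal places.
E[X_{t+1} \mid \mathcal F_t] = -0.3060

For an AR(p) model X_t = c + sum_i phi_i X_{t-i} + eps_t, the
one-step-ahead conditional mean is
  E[X_{t+1} | X_t, ...] = c + sum_i phi_i X_{t+1-i}.
Substitute known values:
  E[X_{t+1} | ...] = (-0.102) * (3)
                   = -0.3060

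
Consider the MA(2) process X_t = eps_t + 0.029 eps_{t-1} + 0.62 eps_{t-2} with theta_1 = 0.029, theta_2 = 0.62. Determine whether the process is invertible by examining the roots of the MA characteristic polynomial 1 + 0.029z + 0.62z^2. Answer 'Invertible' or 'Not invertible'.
\text{Invertible}

The MA(q) characteristic polynomial is P(z) = 1 + 0.029z + 0.62z^2.
Invertibility requires all roots to lie outside the unit circle, i.e. |z| > 1 for every root.
Set 1 + (0.029) z + (0.62) z^2 = 0, i.e. a z^2 + b z + c = 0 with a = 0.62, b = 0.029, c = 1.
Discriminant D = b^2 - 4ac = (0.029)^2 - 4*(0.62)*1 = 0.000841 - (2.48) = -2.479159.
D < 0, so the roots are the complex-conjugate pair z = (-b +/- i sqrt(-D)) / (2a) = -0.0234 +/- 1.2698i.
For a conjugate pair |z|^2 = z * conj(z) = (product of roots) = c/a = 1/(0.62) = 1.612903, so |z| = sqrt(1.612903) = 1.27 for both roots.
Moduli of all roots: 1.2700, 1.2700.
All moduli strictly greater than 1? Yes.
Verdict: Invertible.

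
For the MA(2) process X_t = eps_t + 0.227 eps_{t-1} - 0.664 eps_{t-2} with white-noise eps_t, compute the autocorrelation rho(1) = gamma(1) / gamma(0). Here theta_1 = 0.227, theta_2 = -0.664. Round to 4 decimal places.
\rho(1) = 0.0511

For an MA(q) process with theta_0 = 1, the autocovariance is
  gamma(k) = sigma^2 * sum_{i=0..q-k} theta_i * theta_{i+k},
and rho(k) = gamma(k) / gamma(0). Sigma^2 cancels.
  numerator   = (1)*(0.227) + (0.227)*(-0.664) = 0.076272.
  denominator = (1)^2 + (0.227)^2 + (-0.664)^2 = 1.492425.
  rho(1) = 0.076272 / 1.492425 = 0.0511.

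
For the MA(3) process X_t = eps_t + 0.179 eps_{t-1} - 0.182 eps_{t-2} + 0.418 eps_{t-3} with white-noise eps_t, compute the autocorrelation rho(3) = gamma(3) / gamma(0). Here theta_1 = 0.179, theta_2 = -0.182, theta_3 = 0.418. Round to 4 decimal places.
\rho(3) = 0.3371

For an MA(q) process with theta_0 = 1, the autocovariance is
  gamma(k) = sigma^2 * sum_{i=0..q-k} theta_i * theta_{i+k},
and rho(k) = gamma(k) / gamma(0). Sigma^2 cancels.
  numerator   = (1)*(0.418) = 0.418.
  denominator = (1)^2 + (0.179)^2 + (-0.182)^2 + (0.418)^2 = 1.239889.
  rho(3) = 0.418 / 1.239889 = 0.3371.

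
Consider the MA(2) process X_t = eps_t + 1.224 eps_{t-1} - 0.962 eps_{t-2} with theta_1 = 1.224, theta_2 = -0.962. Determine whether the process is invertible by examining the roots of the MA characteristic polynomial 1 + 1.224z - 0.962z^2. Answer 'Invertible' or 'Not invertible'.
\text{Not invertible}

The MA(q) characteristic polynomial is P(z) = 1 + 1.224z - 0.962z^2.
Invertibility requires all roots to lie outside the unit circle, i.e. |z| > 1 for every root.
Set 1 + (1.224) z + (-0.962) z^2 = 0, i.e. a z^2 + b z + c = 0 with a = -0.962, b = 1.224, c = 1.
Discriminant D = b^2 - 4ac = (1.224)^2 - 4*(-0.962)*1 = 1.498176 - (-3.848) = 5.346176.
D >= 0, so the roots are real: z = (-b +/- sqrt(D)) / (2a) = (-1.224 +/- 2.31218) / (-1.924).
  z_1 = (-1.224 + 2.31218) / (-1.924) = -0.5656,   |z_1| = 0.5656.
  z_2 = (-1.224 - 2.31218) / (-1.924) = 1.8379,   |z_2| = 1.8379.
Moduli of all roots: 0.5656, 1.8379.
All moduli strictly greater than 1? No.
Verdict: Not invertible.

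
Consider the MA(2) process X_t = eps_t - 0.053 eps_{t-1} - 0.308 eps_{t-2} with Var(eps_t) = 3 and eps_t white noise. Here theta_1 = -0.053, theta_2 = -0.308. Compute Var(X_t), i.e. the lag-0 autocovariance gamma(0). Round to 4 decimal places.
\gamma(0) = 3.2930

For an MA(q) process X_t = eps_t + sum_i theta_i eps_{t-i} with
Var(eps_t) = sigma^2, the variance is
  gamma(0) = sigma^2 * (1 + sum_i theta_i^2).
  sum_i theta_i^2 = (-0.053)^2 + (-0.308)^2 = 0.002809 + 0.094864 = 0.097673.
  gamma(0) = 3 * (1 + 0.097673) = 3 * 1.097673 = 3.293019, which rounds to 3.2930.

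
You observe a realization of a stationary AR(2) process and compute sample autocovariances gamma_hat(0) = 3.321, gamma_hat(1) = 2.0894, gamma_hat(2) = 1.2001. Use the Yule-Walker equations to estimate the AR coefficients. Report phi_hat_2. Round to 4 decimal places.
\hat\phi_{2} = -0.0570

The Yule-Walker equations for an AR(p) process read, in matrix form,
  Gamma_p phi = r_p,   with   (Gamma_p)_{ij} = gamma(|i - j|),
                       (r_p)_i = gamma(i),   i,j = 1..p.
Substitute the sample gammas (Toeplitz matrix and right-hand side of size 2):
  Gamma_p = [[3.321, 2.0894], [2.0894, 3.321]]
  r_p     = [2.0894, 1.2001]
Written out:
  3.321 phi_1 + 2.0894 phi_2 = 2.0894
  2.0894 phi_1 + 3.321 phi_2 = 1.2001
Solve by Cramer's rule:
  det = gamma(0)^2 - gamma(1)^2 = (3.321)^2 - (2.0894)^2 = 11.029041 - 4.36559236 = 6.66344864
  phi_hat_1 = [gamma(1) gamma(0) - gamma(1) gamma(2)] / det = [(2.0894)(3.321) - (2.0894)(1.2001)] / 6.66344864 = 4.43140846 / 6.66344864 = 0.665
  phi_hat_2 = [gamma(0) gamma(2) - gamma(1)^2] / det = [(3.321)(1.2001) - (2.0894)^2] / 6.66344864 = -0.38006026 / 6.66344864 = -0.057
So phi_hat = [0.6650, -0.0570].
Therefore phi_hat_2 = -0.0570.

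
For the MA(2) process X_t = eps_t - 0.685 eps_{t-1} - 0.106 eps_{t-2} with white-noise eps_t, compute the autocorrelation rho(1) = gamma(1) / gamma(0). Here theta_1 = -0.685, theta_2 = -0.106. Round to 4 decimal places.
\rho(1) = -0.4136

For an MA(q) process with theta_0 = 1, the autocovariance is
  gamma(k) = sigma^2 * sum_{i=0..q-k} theta_i * theta_{i+k},
and rho(k) = gamma(k) / gamma(0). Sigma^2 cancels.
  numerator   = (1)*(-0.685) + (-0.685)*(-0.106) = -0.61239.
  denominator = (1)^2 + (-0.685)^2 + (-0.106)^2 = 1.480461.
  rho(1) = -0.61239 / 1.480461 = -0.4136.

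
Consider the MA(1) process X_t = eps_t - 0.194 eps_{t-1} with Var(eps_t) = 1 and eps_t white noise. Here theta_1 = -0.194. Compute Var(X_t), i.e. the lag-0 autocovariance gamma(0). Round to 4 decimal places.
\gamma(0) = 1.0376

For an MA(q) process X_t = eps_t + sum_i theta_i eps_{t-i} with
Var(eps_t) = sigma^2, the variance is
  gamma(0) = sigma^2 * (1 + sum_i theta_i^2).
  sum_i theta_i^2 = (-0.194)^2 = 0.037636.
  gamma(0) = 1 * (1 + 0.037636) = 1 * 1.037636 = 1.037636, which rounds to 1.0376.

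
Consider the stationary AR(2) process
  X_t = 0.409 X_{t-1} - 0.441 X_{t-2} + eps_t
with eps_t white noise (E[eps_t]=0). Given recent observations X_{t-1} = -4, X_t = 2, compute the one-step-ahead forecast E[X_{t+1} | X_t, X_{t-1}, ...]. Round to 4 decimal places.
E[X_{t+1} \mid \mathcal F_t] = 2.5820

For an AR(p) model X_t = c + sum_i phi_i X_{t-i} + eps_t, the
one-step-ahead conditional mean is
  E[X_{t+1} | X_t, ...] = c + sum_i phi_i X_{t+1-i}.
Substitute known values:
  E[X_{t+1} | ...] = (0.409) * (2) + (-0.441) * (-4)
                   = 2.5820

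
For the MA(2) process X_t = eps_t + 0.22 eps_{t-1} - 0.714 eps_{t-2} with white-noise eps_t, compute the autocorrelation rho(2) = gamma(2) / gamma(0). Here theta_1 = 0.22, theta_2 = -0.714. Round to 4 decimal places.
\rho(2) = -0.4582

For an MA(q) process with theta_0 = 1, the autocovariance is
  gamma(k) = sigma^2 * sum_{i=0..q-k} theta_i * theta_{i+k},
and rho(k) = gamma(k) / gamma(0). Sigma^2 cancels.
  numerator   = (1)*(-0.714) = -0.714.
  denominator = (1)^2 + (0.22)^2 + (-0.714)^2 = 1.558196.
  rho(2) = -0.714 / 1.558196 = -0.4582.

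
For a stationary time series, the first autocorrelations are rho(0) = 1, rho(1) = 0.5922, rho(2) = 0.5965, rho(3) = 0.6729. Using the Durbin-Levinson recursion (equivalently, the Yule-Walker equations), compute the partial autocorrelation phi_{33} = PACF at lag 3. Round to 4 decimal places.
\phi_{33} = 0.4120

The PACF at lag k is phi_{kk}, the last component of the solution
to the Yule-Walker system G_k phi = r_k where
  (G_k)_{ij} = rho(|i - j|), (r_k)_i = rho(i), i,j = 1..k.
Equivalently, Durbin-Levinson gives phi_{kk} iteratively:
  phi_{11} = rho(1)
  phi_{kk} = [rho(k) - sum_{j=1..k-1} phi_{k-1,j} rho(k-j)]
            / [1 - sum_{j=1..k-1} phi_{k-1,j} rho(j)],
  phi_{k,j} = phi_{k-1,j} - phi_{kk} phi_{k-1,k-j},  j = 1..k-1.
Step k = 1:
  phi_11 = rho(1) = 0.5922.
Step k = 2:
  phi_22 = [rho(2) - phi_11 rho(1)] / [1 - phi_11 rho(1)] = [0.5965 - (0.5922)(0.5922)] / [1 - (0.5922)(0.5922)]
         = 0.24579916 / 0.64929916 = 0.378561.
  Update: phi_21 = phi_11 - phi_22 phi_11 = 0.5922 - (0.378561)(0.5922) = 0.368016.
Step k = 3:
  phi_33 = [rho(3) - phi_21 rho(2) - phi_22 rho(1)] / [1 - phi_21 rho(1) - phi_22 rho(2)]
    numerator   = 0.6729 - (0.368016)(0.5965) - (0.378561)(0.5922) = 0.22919459
    denominator = 1 - (0.368016)(0.5922) - (0.378561)(0.5965) = 0.55624925
  phi_33 = 0.22919459 / 0.55624925 = 0.412.
Therefore phi_{33} = 0.4120.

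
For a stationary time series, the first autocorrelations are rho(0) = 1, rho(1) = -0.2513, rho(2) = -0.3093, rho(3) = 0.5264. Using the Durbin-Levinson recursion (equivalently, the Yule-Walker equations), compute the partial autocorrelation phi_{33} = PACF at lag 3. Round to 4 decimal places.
\phi_{33} = 0.4030

The PACF at lag k is phi_{kk}, the last component of the solution
to the Yule-Walker system G_k phi = r_k where
  (G_k)_{ij} = rho(|i - j|), (r_k)_i = rho(i), i,j = 1..k.
Equivalently, Durbin-Levinson gives phi_{kk} iteratively:
  phi_{11} = rho(1)
  phi_{kk} = [rho(k) - sum_{j=1..k-1} phi_{k-1,j} rho(k-j)]
            / [1 - sum_{j=1..k-1} phi_{k-1,j} rho(j)],
  phi_{k,j} = phi_{k-1,j} - phi_{kk} phi_{k-1,k-j},  j = 1..k-1.
Step k = 1:
  phi_11 = rho(1) = -0.2513.
Step k = 2:
  phi_22 = [rho(2) - phi_11 rho(1)] / [1 - phi_11 rho(1)] = [-0.3093 - (-0.2513)(-0.2513)] / [1 - (-0.2513)(-0.2513)]
         = -0.37245169 / 0.93684831 = -0.397558.
  Update: phi_21 = phi_11 - phi_22 phi_11 = -0.2513 - (-0.397558)(-0.2513) = -0.351206.
Step k = 3:
  phi_33 = [rho(3) - phi_21 rho(2) - phi_22 rho(1)] / [1 - phi_21 rho(1) - phi_22 rho(2)]
    numerator   = 0.5264 - (-0.351206)(-0.3093) - (-0.397558)(-0.2513) = 0.31786551
    denominator = 1 - (-0.351206)(-0.2513) - (-0.397558)(-0.3093) = 0.7887771
  phi_33 = 0.31786551 / 0.7887771 = 0.403.
Therefore phi_{33} = 0.4030.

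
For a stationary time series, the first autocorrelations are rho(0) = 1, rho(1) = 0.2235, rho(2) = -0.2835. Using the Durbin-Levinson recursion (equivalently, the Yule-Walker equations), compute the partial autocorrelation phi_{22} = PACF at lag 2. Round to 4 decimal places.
\phi_{22} = -0.3510

The PACF at lag k is phi_{kk}, the last component of the solution
to the Yule-Walker system G_k phi = r_k where
  (G_k)_{ij} = rho(|i - j|), (r_k)_i = rho(i), i,j = 1..k.
Equivalently, Durbin-Levinson gives phi_{kk} iteratively:
  phi_{11} = rho(1)
  phi_{kk} = [rho(k) - sum_{j=1..k-1} phi_{k-1,j} rho(k-j)]
            / [1 - sum_{j=1..k-1} phi_{k-1,j} rho(j)],
  phi_{k,j} = phi_{k-1,j} - phi_{kk} phi_{k-1,k-j},  j = 1..k-1.
Step k = 1:
  phi_11 = rho(1) = 0.2235.
Step k = 2:
  phi_22 = [rho(2) - phi_11 rho(1)] / [1 - phi_11 rho(1)] = [-0.2835 - (0.2235)(0.2235)] / [1 - (0.2235)(0.2235)]
         = -0.33345225 / 0.95004775 = -0.351.
Therefore phi_{22} = -0.3510.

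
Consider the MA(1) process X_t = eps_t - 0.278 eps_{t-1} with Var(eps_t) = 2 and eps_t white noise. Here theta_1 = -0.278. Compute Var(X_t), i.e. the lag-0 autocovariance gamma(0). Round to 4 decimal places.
\gamma(0) = 2.1546

For an MA(q) process X_t = eps_t + sum_i theta_i eps_{t-i} with
Var(eps_t) = sigma^2, the variance is
  gamma(0) = sigma^2 * (1 + sum_i theta_i^2).
  sum_i theta_i^2 = (-0.278)^2 = 0.077284.
  gamma(0) = 2 * (1 + 0.077284) = 2 * 1.077284 = 2.154568, which rounds to 2.1546.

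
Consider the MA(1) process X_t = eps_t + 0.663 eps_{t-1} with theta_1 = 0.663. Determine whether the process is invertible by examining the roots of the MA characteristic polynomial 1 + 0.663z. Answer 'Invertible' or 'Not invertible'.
\text{Invertible}

The MA(q) characteristic polynomial is P(z) = 1 + 0.663z.
Invertibility requires all roots to lie outside the unit circle, i.e. |z| > 1 for every root.
This is linear in z: 1 + (0.663) z = 0  =>  z = -1/(0.663) = -1.508296,  |z| = 1.508296.
Moduli of all roots: 1.5083.
All moduli strictly greater than 1? Yes.
Verdict: Invertible.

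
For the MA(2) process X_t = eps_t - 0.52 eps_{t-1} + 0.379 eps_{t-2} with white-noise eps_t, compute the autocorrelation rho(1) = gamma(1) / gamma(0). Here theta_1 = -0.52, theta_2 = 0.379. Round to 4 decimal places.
\rho(1) = -0.5071

For an MA(q) process with theta_0 = 1, the autocovariance is
  gamma(k) = sigma^2 * sum_{i=0..q-k} theta_i * theta_{i+k},
and rho(k) = gamma(k) / gamma(0). Sigma^2 cancels.
  numerator   = (1)*(-0.52) + (-0.52)*(0.379) = -0.71708.
  denominator = (1)^2 + (-0.52)^2 + (0.379)^2 = 1.414041.
  rho(1) = -0.71708 / 1.414041 = -0.5071.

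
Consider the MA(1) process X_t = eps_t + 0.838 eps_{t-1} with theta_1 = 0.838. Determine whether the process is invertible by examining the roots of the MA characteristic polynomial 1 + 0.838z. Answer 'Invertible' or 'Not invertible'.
\text{Invertible}

The MA(q) characteristic polynomial is P(z) = 1 + 0.838z.
Invertibility requires all roots to lie outside the unit circle, i.e. |z| > 1 for every root.
This is linear in z: 1 + (0.838) z = 0  =>  z = -1/(0.838) = -1.193317,  |z| = 1.193317.
Moduli of all roots: 1.1933.
All moduli strictly greater than 1? Yes.
Verdict: Invertible.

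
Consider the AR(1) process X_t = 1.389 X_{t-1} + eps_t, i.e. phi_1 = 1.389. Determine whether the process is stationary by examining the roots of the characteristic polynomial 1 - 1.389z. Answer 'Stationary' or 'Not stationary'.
\text{Not stationary}

The AR(p) characteristic polynomial is P(z) = 1 - 1.389z.
Stationarity requires all roots to lie outside the unit circle, i.e. |z| > 1 for every root.
This is linear in z: 1 + (-1.389) z = 0  =>  z = -1/(-1.389) = 0.719942,  |z| = 0.719942.
Moduli of all roots: 0.7199.
All moduli strictly greater than 1? No.
Verdict: Not stationary.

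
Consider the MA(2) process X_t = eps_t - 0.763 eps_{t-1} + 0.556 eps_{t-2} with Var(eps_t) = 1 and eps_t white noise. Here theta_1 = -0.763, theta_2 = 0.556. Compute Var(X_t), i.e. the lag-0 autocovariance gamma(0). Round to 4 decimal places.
\gamma(0) = 1.8913

For an MA(q) process X_t = eps_t + sum_i theta_i eps_{t-i} with
Var(eps_t) = sigma^2, the variance is
  gamma(0) = sigma^2 * (1 + sum_i theta_i^2).
  sum_i theta_i^2 = (-0.763)^2 + (0.556)^2 = 0.582169 + 0.309136 = 0.891305.
  gamma(0) = 1 * (1 + 0.891305) = 1 * 1.891305 = 1.891305, which rounds to 1.8913.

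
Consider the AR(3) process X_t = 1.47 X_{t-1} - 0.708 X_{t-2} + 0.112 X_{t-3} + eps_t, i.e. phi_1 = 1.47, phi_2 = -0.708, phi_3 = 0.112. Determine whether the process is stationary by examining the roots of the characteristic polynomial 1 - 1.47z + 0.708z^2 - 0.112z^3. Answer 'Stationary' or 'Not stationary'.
\text{Stationary}

The AR(p) characteristic polynomial is P(z) = 1 - 1.47z + 0.708z^2 - 0.112z^3.
Stationarity requires all roots to lie outside the unit circle, i.e. |z| > 1 for every root.
Degree 3: look for a simple real root z0 first, then factor out (1 - z/z0) and solve the remaining quadratic.
Testing z0 = 2.5: P(2.5) = 1 + (-1.47)(2.5) + (0.708)(2.5)^2 + (-0.112)(2.5)^3
  = 1 + (-3.675) + (4.425) + (-1.75) = 0.  So z_0 = 2.5 is a root, |z_0| = 2.5.
Divide out the factor (1 - 0.4 z) = (1 - z/z0) (since 1/z0 = 0.4):
  P(z) = (1 - 0.4 z)(1 + (-1.07) z + (0.28) z^2)
  [check: z-coef -1.07 - (0.4) = -1.47; z^2-coef 0.28 - (0.4)(-1.07) = 0.708; z^3-coef -(0.4)(0.28) = -0.112.]
Remaining roots from the quadratic factor 1 + (-1.07) z + (0.28) z^2:
  Set 1 + (-1.07) z + (0.28) z^2 = 0, i.e. a z^2 + b z + c = 0 with a = 0.28, b = -1.07, c = 1.
  Discriminant D = b^2 - 4ac = (-1.07)^2 - 4*(0.28)*1 = 1.1449 - (1.12) = 0.0249.
  D >= 0, so the roots are real: z = (-b +/- sqrt(D)) / (2a) = (1.07 +/- 0.157797) / (0.56).
    z_1 = (1.07 + 0.157797) / (0.56) = 2.1925,   |z_1| = 2.1925.
    z_2 = (1.07 - 0.157797) / (0.56) = 1.6289,   |z_2| = 1.6289.
Moduli of all roots: 2.5000, 2.1925, 1.6289.
All moduli strictly greater than 1? Yes.
Verdict: Stationary.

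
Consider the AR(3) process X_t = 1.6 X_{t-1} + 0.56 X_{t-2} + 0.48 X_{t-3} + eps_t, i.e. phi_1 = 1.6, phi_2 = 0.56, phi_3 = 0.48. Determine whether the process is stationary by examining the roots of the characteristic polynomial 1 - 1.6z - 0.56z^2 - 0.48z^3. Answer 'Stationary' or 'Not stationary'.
\text{Not stationary}

The AR(p) characteristic polynomial is P(z) = 1 - 1.6z - 0.56z^2 - 0.48z^3.
Stationarity requires all roots to lie outside the unit circle, i.e. |z| > 1 for every root.
Degree 3: look for a simple real root z0 first, then factor out (1 - z/z0) and solve the remaining quadratic.
Testing z0 = 0.5: P(0.5) = 1 + (-1.6)(0.5) + (-0.56)(0.5)^2 + (-0.48)(0.5)^3
  = 1 + (-0.8) + (-0.14) + (-0.06) = 0.  So z_0 = 0.5 is a root, |z_0| = 0.5.
Divide out the factor (1 - 2 z) = (1 - z/z0) (since 1/z0 = 2):
  P(z) = (1 - 2 z)(1 + (0.4) z + (0.24) z^2)
  [check: z-coef 0.4 - (2) = -1.6; z^2-coef 0.24 - (2)(0.4) = -0.56; z^3-coef -(2)(0.24) = -0.48.]
Remaining roots from the quadratic factor 1 + (0.4) z + (0.24) z^2:
  Set 1 + (0.4) z + (0.24) z^2 = 0, i.e. a z^2 + b z + c = 0 with a = 0.24, b = 0.4, c = 1.
  Discriminant D = b^2 - 4ac = (0.4)^2 - 4*(0.24)*1 = 0.16 - (0.96) = -0.8.
  D < 0, so the roots are the complex-conjugate pair z = (-b +/- i sqrt(-D)) / (2a) = -0.8333 +/- 1.8634i.
  For a conjugate pair |z|^2 = z * conj(z) = (product of roots) = c/a = 1/(0.24) = 4.166667, so |z| = sqrt(4.166667) = 2.0412 for both roots.
Moduli of all roots: 0.5000, 2.0412, 2.0412.
All moduli strictly greater than 1? No.
Verdict: Not stationary.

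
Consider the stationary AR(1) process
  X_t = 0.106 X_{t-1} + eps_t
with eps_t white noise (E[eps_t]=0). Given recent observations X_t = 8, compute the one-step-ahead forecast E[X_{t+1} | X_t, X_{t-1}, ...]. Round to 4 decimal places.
E[X_{t+1} \mid \mathcal F_t] = 0.8480

For an AR(p) model X_t = c + sum_i phi_i X_{t-i} + eps_t, the
one-step-ahead conditional mean is
  E[X_{t+1} | X_t, ...] = c + sum_i phi_i X_{t+1-i}.
Substitute known values:
  E[X_{t+1} | ...] = (0.106) * (8)
                   = 0.8480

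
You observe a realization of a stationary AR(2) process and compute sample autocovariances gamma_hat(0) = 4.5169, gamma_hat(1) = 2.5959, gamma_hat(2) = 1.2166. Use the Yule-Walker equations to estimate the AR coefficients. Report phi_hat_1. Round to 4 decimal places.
\hat\phi_{1} = 0.6270

The Yule-Walker equations for an AR(p) process read, in matrix form,
  Gamma_p phi = r_p,   with   (Gamma_p)_{ij} = gamma(|i - j|),
                       (r_p)_i = gamma(i),   i,j = 1..p.
Substitute the sample gammas (Toeplitz matrix and right-hand side of size 2):
  Gamma_p = [[4.5169, 2.5959], [2.5959, 4.5169]]
  r_p     = [2.5959, 1.2166]
Written out:
  4.5169 phi_1 + 2.5959 phi_2 = 2.5959
  2.5959 phi_1 + 4.5169 phi_2 = 1.2166
Solve by Cramer's rule:
  det = gamma(0)^2 - gamma(1)^2 = (4.5169)^2 - (2.5959)^2 = 20.40238561 - 6.73869681 = 13.6636888
  phi_hat_1 = [gamma(1) gamma(0) - gamma(1) gamma(2)] / det = [(2.5959)(4.5169) - (2.5959)(1.2166)] / 13.6636888 = 8.56724877 / 13.6636888 = 0.627
  phi_hat_2 = [gamma(0) gamma(2) - gamma(1)^2] / det = [(4.5169)(1.2166) - (2.5959)^2] / 13.6636888 = -1.24343627 / 13.6636888 = -0.091
So phi_hat = [0.6270, -0.0910].
Therefore phi_hat_1 = 0.6270.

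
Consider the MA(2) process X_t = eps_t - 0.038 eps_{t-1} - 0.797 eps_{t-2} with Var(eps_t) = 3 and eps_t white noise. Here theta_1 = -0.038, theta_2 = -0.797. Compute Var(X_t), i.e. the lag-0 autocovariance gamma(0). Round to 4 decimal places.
\gamma(0) = 4.9100

For an MA(q) process X_t = eps_t + sum_i theta_i eps_{t-i} with
Var(eps_t) = sigma^2, the variance is
  gamma(0) = sigma^2 * (1 + sum_i theta_i^2).
  sum_i theta_i^2 = (-0.038)^2 + (-0.797)^2 = 0.001444 + 0.635209 = 0.636653.
  gamma(0) = 3 * (1 + 0.636653) = 3 * 1.636653 = 4.909959, which rounds to 4.9100.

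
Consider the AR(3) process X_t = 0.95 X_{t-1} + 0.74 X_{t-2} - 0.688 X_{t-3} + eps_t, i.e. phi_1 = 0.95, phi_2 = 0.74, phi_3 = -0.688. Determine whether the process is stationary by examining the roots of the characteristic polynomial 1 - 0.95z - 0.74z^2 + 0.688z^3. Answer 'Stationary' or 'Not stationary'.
\text{Not stationary}

The AR(p) characteristic polynomial is P(z) = 1 - 0.95z - 0.74z^2 + 0.688z^3.
Stationarity requires all roots to lie outside the unit circle, i.e. |z| > 1 for every root.
Degree 3: look for a simple real root z0 first, then factor out (1 - z/z0) and solve the remaining quadratic.
Testing z0 = 1.25: P(1.25) = 1 + (-0.95)(1.25) + (-0.74)(1.25)^2 + (0.688)(1.25)^3
  = 1 + (-1.1875) + (-1.15625) + (1.34375) = 0.  So z_0 = 1.25 is a root, |z_0| = 1.25.
Divide out the factor (1 - 0.8 z) = (1 - z/z0) (since 1/z0 = 0.8):
  P(z) = (1 - 0.8 z)(1 + (-0.15) z + (-0.86) z^2)
  [check: z-coef -0.15 - (0.8) = -0.95; z^2-coef -0.86 - (0.8)(-0.15) = -0.74; z^3-coef -(0.8)(-0.86) = 0.688.]
Remaining roots from the quadratic factor 1 + (-0.15) z + (-0.86) z^2:
  Set 1 + (-0.15) z + (-0.86) z^2 = 0, i.e. a z^2 + b z + c = 0 with a = -0.86, b = -0.15, c = 1.
  Discriminant D = b^2 - 4ac = (-0.15)^2 - 4*(-0.86)*1 = 0.0225 - (-3.44) = 3.4625.
  D >= 0, so the roots are real: z = (-b +/- sqrt(D)) / (2a) = (0.15 +/- 1.860779) / (-1.72).
    z_1 = (0.15 + 1.860779) / (-1.72) = -1.1691,   |z_1| = 1.1691.
    z_2 = (0.15 - 1.860779) / (-1.72) = 0.9946,   |z_2| = 0.9946.
Moduli of all roots: 1.2500, 1.1691, 0.9946.
All moduli strictly greater than 1? No.
Verdict: Not stationary.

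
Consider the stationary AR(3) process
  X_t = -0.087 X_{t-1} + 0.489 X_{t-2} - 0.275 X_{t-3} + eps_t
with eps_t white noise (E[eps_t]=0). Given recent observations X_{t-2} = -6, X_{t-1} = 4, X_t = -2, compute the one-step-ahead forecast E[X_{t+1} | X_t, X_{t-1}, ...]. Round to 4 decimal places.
E[X_{t+1} \mid \mathcal F_t] = 3.7800

For an AR(p) model X_t = c + sum_i phi_i X_{t-i} + eps_t, the
one-step-ahead conditional mean is
  E[X_{t+1} | X_t, ...] = c + sum_i phi_i X_{t+1-i}.
Substitute known values:
  E[X_{t+1} | ...] = (-0.087) * (-2) + (0.489) * (4) + (-0.275) * (-6)
                   = 3.7800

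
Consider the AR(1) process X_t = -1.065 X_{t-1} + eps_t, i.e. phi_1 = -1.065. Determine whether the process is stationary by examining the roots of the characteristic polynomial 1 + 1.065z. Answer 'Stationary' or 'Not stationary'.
\text{Not stationary}

The AR(p) characteristic polynomial is P(z) = 1 + 1.065z.
Stationarity requires all roots to lie outside the unit circle, i.e. |z| > 1 for every root.
This is linear in z: 1 + (1.065) z = 0  =>  z = -1/(1.065) = -0.938967,  |z| = 0.938967.
Moduli of all roots: 0.9390.
All moduli strictly greater than 1? No.
Verdict: Not stationary.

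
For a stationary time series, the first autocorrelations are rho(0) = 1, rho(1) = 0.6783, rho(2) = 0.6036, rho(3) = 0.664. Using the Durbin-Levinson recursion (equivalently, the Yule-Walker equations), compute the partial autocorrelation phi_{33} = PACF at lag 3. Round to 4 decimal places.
\phi_{33} = 0.3649

The PACF at lag k is phi_{kk}, the last component of the solution
to the Yule-Walker system G_k phi = r_k where
  (G_k)_{ij} = rho(|i - j|), (r_k)_i = rho(i), i,j = 1..k.
Equivalently, Durbin-Levinson gives phi_{kk} iteratively:
  phi_{11} = rho(1)
  phi_{kk} = [rho(k) - sum_{j=1..k-1} phi_{k-1,j} rho(k-j)]
            / [1 - sum_{j=1..k-1} phi_{k-1,j} rho(j)],
  phi_{k,j} = phi_{k-1,j} - phi_{kk} phi_{k-1,k-j},  j = 1..k-1.
Step k = 1:
  phi_11 = rho(1) = 0.6783.
Step k = 2:
  phi_22 = [rho(2) - phi_11 rho(1)] / [1 - phi_11 rho(1)] = [0.6036 - (0.6783)(0.6783)] / [1 - (0.6783)(0.6783)]
         = 0.14350911 / 0.53990911 = 0.265802.
  Update: phi_21 = phi_11 - phi_22 phi_11 = 0.6783 - (0.265802)(0.6783) = 0.498006.
Step k = 3:
  phi_33 = [rho(3) - phi_21 rho(2) - phi_22 rho(1)] / [1 - phi_21 rho(1) - phi_22 rho(2)]
    numerator   = 0.664 - (0.498006)(0.6036) - (0.265802)(0.6783) = 0.18310968
    denominator = 1 - (0.498006)(0.6783) - (0.265802)(0.6036) = 0.50176405
  phi_33 = 0.18310968 / 0.50176405 = 0.3649.
Therefore phi_{33} = 0.3649.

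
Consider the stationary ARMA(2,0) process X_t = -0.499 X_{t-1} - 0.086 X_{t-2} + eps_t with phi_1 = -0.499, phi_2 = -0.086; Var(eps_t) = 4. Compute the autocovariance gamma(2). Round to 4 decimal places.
\gamma(2) = 0.7319

Multiply the model equation by X_{t-k} and take expectations. With theta_0 = psi_0 = 1 and psi_j the MA(infinity) weights, this gives
  gamma(k) - sum_i phi_i gamma(k-i) = c_k,
  c_k = sigma^2 * sum_{j=k..q} theta_j psi_{j-k}   (c_k = 0 for k > q),
using gamma(-m) = gamma(m).
Pure AR (q = 0): c_0 = sigma^2 = 4, c_k = 0 for k >= 1.
Equations for k = 0, 1, 2 (AR order 2, c_2 = 0):
  (E0) gamma(0) = phi_1 gamma(1) + phi_2 gamma(2) + c_0
  (E1) gamma(1) = phi_1 gamma(0) + phi_2 gamma(1) + c_1
  (E2) gamma(2) = phi_1 gamma(1) + phi_2 gamma(0)
From (E1): gamma(1) = A gamma(0) + B with
  A = phi_1 / (1 - phi_2) = -0.499 / 1.086 = -0.459484,   B = c_1 / (1 - phi_2) = 0 / 1.086 = 0.
Insert (E2) into (E0): gamma(0) (1 - phi_2^2) = phi_1 (1 + phi_2) gamma(1) + c_0.
  phi_1 (1 + phi_2) = (-0.499)(0.914) = -0.456086,   1 - phi_2^2 = 0.992604.
Replace gamma(1) by A gamma(0) + B and collect gamma(0):
  gamma(0) [0.992604 - (-0.456086)(-0.459484)] = c_0 = 4
  gamma(0) * 0.78304 = 4
  gamma(0) = 4 / 0.78304 = 5.108298.
  gamma(1) = A gamma(0) = (-0.459484)(5.108298) = -2.347183.
  gamma(2) = phi_1 gamma(1) + phi_2 gamma(0) = (-0.499)(-2.347183) + (-0.086)(5.108298) = 0.731931.
Therefore gamma(2) = 0.7319 (to 4 decimal places).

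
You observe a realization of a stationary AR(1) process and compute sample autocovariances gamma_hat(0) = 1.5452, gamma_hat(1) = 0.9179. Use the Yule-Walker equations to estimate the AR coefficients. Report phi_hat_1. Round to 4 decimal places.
\hat\phi_{1} = 0.5940

The Yule-Walker equations for an AR(p) process read, in matrix form,
  Gamma_p phi = r_p,   with   (Gamma_p)_{ij} = gamma(|i - j|),
                       (r_p)_i = gamma(i),   i,j = 1..p.
Substitute the sample gammas (Toeplitz matrix and right-hand side of size 1):
  Gamma_p = [[1.5452]]
  r_p     = [0.9179]
With p = 1 this is the single equation gamma(0) phi_1 = gamma(1):
  phi_hat_1 = gamma(1) / gamma(0) = 0.9179 / 1.5452 = 0.5940.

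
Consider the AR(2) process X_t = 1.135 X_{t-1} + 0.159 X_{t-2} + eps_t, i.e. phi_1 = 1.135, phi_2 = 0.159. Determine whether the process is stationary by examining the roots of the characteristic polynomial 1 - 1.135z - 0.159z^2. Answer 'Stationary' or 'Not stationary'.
\text{Not stationary}

The AR(p) characteristic polynomial is P(z) = 1 - 1.135z - 0.159z^2.
Stationarity requires all roots to lie outside the unit circle, i.e. |z| > 1 for every root.
Set 1 + (-1.135) z + (-0.159) z^2 = 0, i.e. a z^2 + b z + c = 0 with a = -0.159, b = -1.135, c = 1.
Discriminant D = b^2 - 4ac = (-1.135)^2 - 4*(-0.159)*1 = 1.288225 - (-0.636) = 1.924225.
D >= 0, so the roots are real: z = (-b +/- sqrt(D)) / (2a) = (1.135 +/- 1.387164) / (-0.318).
  z_1 = (1.135 + 1.387164) / (-0.318) = -7.9313,   |z_1| = 7.9313.
  z_2 = (1.135 - 1.387164) / (-0.318) = 0.793,   |z_2| = 0.793.
Moduli of all roots: 7.9313, 0.7930.
All moduli strictly greater than 1? No.
Verdict: Not stationary.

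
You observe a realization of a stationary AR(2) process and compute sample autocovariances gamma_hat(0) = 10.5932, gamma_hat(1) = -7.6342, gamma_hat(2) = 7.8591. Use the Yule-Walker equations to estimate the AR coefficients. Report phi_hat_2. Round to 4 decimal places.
\hat\phi_{2} = 0.4630

The Yule-Walker equations for an AR(p) process read, in matrix form,
  Gamma_p phi = r_p,   with   (Gamma_p)_{ij} = gamma(|i - j|),
                       (r_p)_i = gamma(i),   i,j = 1..p.
Substitute the sample gammas (Toeplitz matrix and right-hand side of size 2):
  Gamma_p = [[10.5932, -7.6342], [-7.6342, 10.5932]]
  r_p     = [-7.6342, 7.8591]
Written out:
  10.5932 phi_1 - 7.6342 phi_2 = -7.6342
  -7.6342 phi_1 + 10.5932 phi_2 = 7.8591
Solve by Cramer's rule:
  det = gamma(0)^2 - gamma(1)^2 = (10.5932)^2 - (-7.6342)^2 = 112.21588624 - 58.28100964 = 53.9348766
  phi_hat_1 = [gamma(1) gamma(0) - gamma(1) gamma(2)] / det = [(-7.6342)(10.5932) - (-7.6342)(7.8591)] / 53.9348766 = -20.87266622 / 53.9348766 = -0.387
  phi_hat_2 = [gamma(0) gamma(2) - gamma(1)^2] / det = [(10.5932)(7.8591) - (-7.6342)^2] / 53.9348766 = 24.97200848 / 53.9348766 = 0.463
So phi_hat = [-0.3870, 0.4630].
Therefore phi_hat_2 = 0.4630.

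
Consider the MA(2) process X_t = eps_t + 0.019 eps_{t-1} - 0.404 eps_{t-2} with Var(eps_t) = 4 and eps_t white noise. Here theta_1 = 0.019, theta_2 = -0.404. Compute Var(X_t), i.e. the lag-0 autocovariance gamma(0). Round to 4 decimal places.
\gamma(0) = 4.6543

For an MA(q) process X_t = eps_t + sum_i theta_i eps_{t-i} with
Var(eps_t) = sigma^2, the variance is
  gamma(0) = sigma^2 * (1 + sum_i theta_i^2).
  sum_i theta_i^2 = (0.019)^2 + (-0.404)^2 = 0.000361 + 0.163216 = 0.163577.
  gamma(0) = 4 * (1 + 0.163577) = 4 * 1.163577 = 4.654308, which rounds to 4.6543.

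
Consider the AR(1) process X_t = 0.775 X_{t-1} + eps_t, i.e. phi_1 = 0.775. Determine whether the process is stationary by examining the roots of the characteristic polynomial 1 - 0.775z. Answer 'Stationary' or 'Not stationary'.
\text{Stationary}

The AR(p) characteristic polynomial is P(z) = 1 - 0.775z.
Stationarity requires all roots to lie outside the unit circle, i.e. |z| > 1 for every root.
This is linear in z: 1 + (-0.775) z = 0  =>  z = -1/(-0.775) = 1.290323,  |z| = 1.290323.
Moduli of all roots: 1.2903.
All moduli strictly greater than 1? Yes.
Verdict: Stationary.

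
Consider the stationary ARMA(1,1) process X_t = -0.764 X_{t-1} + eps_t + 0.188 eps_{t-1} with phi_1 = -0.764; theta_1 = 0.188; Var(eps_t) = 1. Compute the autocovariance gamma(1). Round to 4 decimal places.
\gamma(1) = -1.1849

Multiply the model equation by X_{t-k} and take expectations. With theta_0 = psi_0 = 1 and psi_j the MA(infinity) weights, this gives
  gamma(k) - sum_i phi_i gamma(k-i) = c_k,
  c_k = sigma^2 * sum_{j=k..q} theta_j psi_{j-k}   (c_k = 0 for k > q),
using gamma(-m) = gamma(m).
psi-weights needed (psi_j = theta_j + sum_i phi_i psi_{j-i}):
  psi_1 = theta_1 + phi_1 = 0.188 + (-0.764) = -0.576
Right-hand sides:
  c_0 = sigma^2 (1 + theta_1 psi_1) = 1 * (1 + (0.188)(-0.576)) = 1 * 0.891712 = 0.891712
  c_1 = sigma^2 theta_1 = 1 * (0.188) = 0.188
  c_2 = 0
Equations for k = 0 and k = 1 (AR order 1):
  gamma(0) = phi_1 gamma(1) + c_0
  gamma(1) = phi_1 gamma(0) + c_1
Substituting the second into the first: gamma(0) (1 - phi_1^2) = c_0 + phi_1 c_1, so
  gamma(0) = (c_0 + phi_1 c_1) / (1 - phi_1^2) = (0.891712 + (-0.764)(0.188)) / (1 - (-0.764)^2) = 0.74808 / 0.416304 = 1.796956.
  gamma(1) = phi_1 gamma(0) + c_1 = (-0.764)(1.796956) + (0.188) = -1.184874.
Therefore gamma(1) = -1.1849 (to 4 decimal places).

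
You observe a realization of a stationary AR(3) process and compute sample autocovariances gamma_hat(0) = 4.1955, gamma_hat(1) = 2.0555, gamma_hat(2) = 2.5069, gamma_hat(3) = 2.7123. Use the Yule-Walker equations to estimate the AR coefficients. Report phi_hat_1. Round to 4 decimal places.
\hat\phi_{1} = 0.0520

The Yule-Walker equations for an AR(p) process read, in matrix form,
  Gamma_p phi = r_p,   with   (Gamma_p)_{ij} = gamma(|i - j|),
                       (r_p)_i = gamma(i),   i,j = 1..p.
Substitute the sample gammas (Toeplitz matrix and right-hand side of size 3):
  Gamma_p = [[4.1955, 2.0555, 2.5069], [2.0555, 4.1955, 2.0555], [2.5069, 2.0555, 4.1955]]
  r_p     = [2.0555, 2.5069, 2.7123]
Written out (R1..R3):
  (R1) 4.1955 phi_1 + 2.0555 phi_2 + 2.5069 phi_3 = 2.0555
  (R2) 2.0555 phi_1 + 4.1955 phi_2 + 2.0555 phi_3 = 2.5069
  (R3) 2.5069 phi_1 + 2.0555 phi_2 + 4.1955 phi_3 = 2.7123
Gaussian elimination:
  R2 <- R2 - (2.0555/4.1955) R1 = R2 - (0.48993) R1:  3.18845 phi_2 + 0.827295 phi_3 = 1.49985
  R3 <- R3 - (2.5069/4.1955) R1 = R3 - (0.597521) R1:  0.827295 phi_2 + 2.697574 phi_3 = 1.484095
  R3 <- R3 - (0.827295/3.18845) R2 = R3 - (0.259466) R2:  2.482919 phi_3 = 1.094935
Back-substitution:
  phi_hat_3 = 1.094935 / 2.482919 = 0.440987
  phi_hat_2 = (1.49985 - (0.827295)(0.440987)) / 3.18845 = 0.35598
  phi_hat_1 = (2.0555 - (2.0555)(0.35598) - (2.5069)(0.440987)) / 4.1955 = 0.052026
So phi_hat = [0.0520, 0.3560, 0.4410].
Therefore phi_hat_1 = 0.0520.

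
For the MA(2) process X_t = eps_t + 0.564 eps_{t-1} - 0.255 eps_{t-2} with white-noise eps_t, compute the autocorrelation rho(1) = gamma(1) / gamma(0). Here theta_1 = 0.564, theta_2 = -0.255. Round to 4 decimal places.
\rho(1) = 0.3038

For an MA(q) process with theta_0 = 1, the autocovariance is
  gamma(k) = sigma^2 * sum_{i=0..q-k} theta_i * theta_{i+k},
and rho(k) = gamma(k) / gamma(0). Sigma^2 cancels.
  numerator   = (1)*(0.564) + (0.564)*(-0.255) = 0.42018.
  denominator = (1)^2 + (0.564)^2 + (-0.255)^2 = 1.383121.
  rho(1) = 0.42018 / 1.383121 = 0.3038.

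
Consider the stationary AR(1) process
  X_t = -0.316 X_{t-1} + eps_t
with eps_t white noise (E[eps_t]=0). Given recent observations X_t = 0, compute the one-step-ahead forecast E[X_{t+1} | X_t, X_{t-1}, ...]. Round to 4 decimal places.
E[X_{t+1} \mid \mathcal F_t] = 0.0000

For an AR(p) model X_t = c + sum_i phi_i X_{t-i} + eps_t, the
one-step-ahead conditional mean is
  E[X_{t+1} | X_t, ...] = c + sum_i phi_i X_{t+1-i}.
Substitute known values:
  E[X_{t+1} | ...] = (-0.316) * (0)
                   = 0.0000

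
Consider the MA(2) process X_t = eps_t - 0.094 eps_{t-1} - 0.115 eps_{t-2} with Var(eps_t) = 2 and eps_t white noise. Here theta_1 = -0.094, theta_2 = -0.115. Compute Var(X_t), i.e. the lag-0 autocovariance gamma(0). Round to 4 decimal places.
\gamma(0) = 2.0441

For an MA(q) process X_t = eps_t + sum_i theta_i eps_{t-i} with
Var(eps_t) = sigma^2, the variance is
  gamma(0) = sigma^2 * (1 + sum_i theta_i^2).
  sum_i theta_i^2 = (-0.094)^2 + (-0.115)^2 = 0.008836 + 0.013225 = 0.022061.
  gamma(0) = 2 * (1 + 0.022061) = 2 * 1.022061 = 2.044122, which rounds to 2.0441.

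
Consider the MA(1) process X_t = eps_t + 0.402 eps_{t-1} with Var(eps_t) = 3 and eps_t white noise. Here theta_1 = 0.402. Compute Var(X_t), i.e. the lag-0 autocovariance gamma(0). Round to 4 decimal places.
\gamma(0) = 3.4848

For an MA(q) process X_t = eps_t + sum_i theta_i eps_{t-i} with
Var(eps_t) = sigma^2, the variance is
  gamma(0) = sigma^2 * (1 + sum_i theta_i^2).
  sum_i theta_i^2 = (0.402)^2 = 0.161604.
  gamma(0) = 3 * (1 + 0.161604) = 3 * 1.161604 = 3.484812, which rounds to 3.4848.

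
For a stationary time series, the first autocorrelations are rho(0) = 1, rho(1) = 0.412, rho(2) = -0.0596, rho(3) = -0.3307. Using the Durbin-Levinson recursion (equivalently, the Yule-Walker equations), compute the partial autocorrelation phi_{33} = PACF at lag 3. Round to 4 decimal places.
\phi_{33} = -0.2420

The PACF at lag k is phi_{kk}, the last component of the solution
to the Yule-Walker system G_k phi = r_k where
  (G_k)_{ij} = rho(|i - j|), (r_k)_i = rho(i), i,j = 1..k.
Equivalently, Durbin-Levinson gives phi_{kk} iteratively:
  phi_{11} = rho(1)
  phi_{kk} = [rho(k) - sum_{j=1..k-1} phi_{k-1,j} rho(k-j)]
            / [1 - sum_{j=1..k-1} phi_{k-1,j} rho(j)],
  phi_{k,j} = phi_{k-1,j} - phi_{kk} phi_{k-1,k-j},  j = 1..k-1.
Step k = 1:
  phi_11 = rho(1) = 0.412.
Step k = 2:
  phi_22 = [rho(2) - phi_11 rho(1)] / [1 - phi_11 rho(1)] = [-0.0596 - (0.412)(0.412)] / [1 - (0.412)(0.412)]
         = -0.229344 / 0.830256 = -0.276233.
  Update: phi_21 = phi_11 - phi_22 phi_11 = 0.412 - (-0.276233)(0.412) = 0.525808.
Step k = 3:
  phi_33 = [rho(3) - phi_21 rho(2) - phi_22 rho(1)] / [1 - phi_21 rho(1) - phi_22 rho(2)]
    numerator   = -0.3307 - (0.525808)(-0.0596) - (-0.276233)(0.412) = -0.1855539
    denominator = 1 - (0.525808)(0.412) - (-0.276233)(-0.0596) = 0.76690365
  phi_33 = -0.1855539 / 0.76690365 = -0.242.
Therefore phi_{33} = -0.2420.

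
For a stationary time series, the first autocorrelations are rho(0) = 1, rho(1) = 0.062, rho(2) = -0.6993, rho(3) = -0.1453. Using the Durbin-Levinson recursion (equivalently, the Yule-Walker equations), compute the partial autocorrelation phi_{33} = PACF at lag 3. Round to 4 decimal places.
\phi_{33} = -0.0552

The PACF at lag k is phi_{kk}, the last component of the solution
to the Yule-Walker system G_k phi = r_k where
  (G_k)_{ij} = rho(|i - j|), (r_k)_i = rho(i), i,j = 1..k.
Equivalently, Durbin-Levinson gives phi_{kk} iteratively:
  phi_{11} = rho(1)
  phi_{kk} = [rho(k) - sum_{j=1..k-1} phi_{k-1,j} rho(k-j)]
            / [1 - sum_{j=1..k-1} phi_{k-1,j} rho(j)],
  phi_{k,j} = phi_{k-1,j} - phi_{kk} phi_{k-1,k-j},  j = 1..k-1.
Step k = 1:
  phi_11 = rho(1) = 0.062.
Step k = 2:
  phi_22 = [rho(2) - phi_11 rho(1)] / [1 - phi_11 rho(1)] = [-0.6993 - (0.062)(0.062)] / [1 - (0.062)(0.062)]
         = -0.703144 / 0.996156 = -0.705857.
  Update: phi_21 = phi_11 - phi_22 phi_11 = 0.062 - (-0.705857)(0.062) = 0.105763.
Step k = 3:
  phi_33 = [rho(3) - phi_21 rho(2) - phi_22 rho(1)] / [1 - phi_21 rho(1) - phi_22 rho(2)]
    numerator   = -0.1453 - (0.105763)(-0.6993) - (-0.705857)(0.062) = -0.02757667
    denominator = 1 - (0.105763)(0.062) - (-0.705857)(-0.6993) = 0.49983666
  phi_33 = -0.02757667 / 0.49983666 = -0.0552.
Therefore phi_{33} = -0.0552.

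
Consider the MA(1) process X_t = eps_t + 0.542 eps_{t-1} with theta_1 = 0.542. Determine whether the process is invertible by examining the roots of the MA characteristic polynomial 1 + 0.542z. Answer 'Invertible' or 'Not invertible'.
\text{Invertible}

The MA(q) characteristic polynomial is P(z) = 1 + 0.542z.
Invertibility requires all roots to lie outside the unit circle, i.e. |z| > 1 for every root.
This is linear in z: 1 + (0.542) z = 0  =>  z = -1/(0.542) = -1.845018,  |z| = 1.845018.
Moduli of all roots: 1.8450.
All moduli strictly greater than 1? Yes.
Verdict: Invertible.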